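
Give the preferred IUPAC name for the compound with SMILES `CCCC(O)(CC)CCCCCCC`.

Counting along the main chain through the –OH group gives 11 carbons: the parent is undecane.
The principal characteristic group is an alcohol (–OH), named with the suffix -ol.
Number the chain so that numbering from this end puts the hydroxyl group at C-4 rather than C-8.
With this numbering: the hydroxyl at C-4; an ethyl group at C-4.
The name is 4-ethylundecan-4-ol.

4-ethylundecan-4-ol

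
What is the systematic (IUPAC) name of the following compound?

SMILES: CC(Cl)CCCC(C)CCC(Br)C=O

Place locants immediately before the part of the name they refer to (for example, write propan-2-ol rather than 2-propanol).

The longest carbon chain that includes the –CHO group has 10 carbons, so the parent hydride is decane.
The highest-priority functional group is an aldehyde (terminal –CHO), so the name ends in -al.
The numbering direction is chosen so that the aldehyde carbon is C-1 by definition.
This places a bromo group at C-2; a chloro group at C-9; a methyl group at C-5.
Substituent prefixes are cited in alphabetical order (multiplying prefixes like di-/tri- are ignored for ordering).
Assembling the pieces gives 2-bromo-9-chloro-5-methyldecanal.

2-bromo-9-chloro-5-methyldecanal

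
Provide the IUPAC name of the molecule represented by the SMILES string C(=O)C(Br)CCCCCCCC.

2-bromodecanal

The longest chain bearing the –CHO group is 10 carbons long (decane).
The highest-priority functional group is an aldehyde (terminal –CHO), so the name ends in -al.
The numbering direction is chosen so that the aldehyde carbon is C-1 by definition.
With this numbering: a bromo group at C-2.
The name is 2-bromodecanal.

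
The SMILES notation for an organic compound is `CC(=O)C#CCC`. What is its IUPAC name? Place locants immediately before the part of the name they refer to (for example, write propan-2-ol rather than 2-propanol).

hex-3-yn-2-one

Counting along the main chain through the carbonyl and the multiple bond gives 6 carbons: the parent is hexane.
The principal characteristic group is a ketone (C=O on an internal carbon), named with the suffix -one.
The chain contains a C≡C triple bond, so the unsaturation ending is -yne.
Number the chain so that numbering from this end puts the carbonyl group at C-2 rather than C-5.
This places the carbonyl at C-2; the triple bond between C-3 and C-4.
The name is hex-3-yn-2-one.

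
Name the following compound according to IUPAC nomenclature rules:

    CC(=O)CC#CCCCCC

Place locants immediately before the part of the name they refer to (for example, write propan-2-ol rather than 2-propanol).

dec-4-yn-2-one

Counting along the main chain through the carbonyl and the multiple bond gives 10 carbons: the parent is decane.
The highest-priority functional group is a ketone (C=O on an internal carbon), so the name ends in -one.
The chain contains a C≡C triple bond, so the unsaturation ending is -yne.
Number the chain so that numbering from this end puts the carbonyl group at C-2 rather than C-9.
This places the carbonyl at C-2; the triple bond between C-4 and C-5.
The name is dec-4-yn-2-one.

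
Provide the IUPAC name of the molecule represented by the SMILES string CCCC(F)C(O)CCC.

5-fluorooctan-4-ol

Counting along the main chain through the –OH group gives 8 carbons: the parent is octane.
The principal characteristic group is an alcohol (–OH), named with the suffix -ol.
Number the chain so that numbering from this end puts the hydroxyl group at C-4 rather than C-5.
This places the hydroxyl at C-4; a fluoro group at C-5.
The name is 5-fluorooctan-4-ol.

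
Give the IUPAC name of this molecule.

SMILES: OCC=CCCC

The longest chain bearing the –OH group and the multiple bond is 6 carbons long (hexane).
An alcohol (–OH) is the principal characteristic group, giving the suffix -ol.
A C=C double bond in the chain gives the infix -ene-.
Choose the numbering such that numbering from this end puts the hydroxyl group at C-1 rather than C-6.
This places the hydroxyl at C-1; the double bond between C-2 and C-3.
Putting it together: hex-2-en-1-ol.

hex-2-en-1-ol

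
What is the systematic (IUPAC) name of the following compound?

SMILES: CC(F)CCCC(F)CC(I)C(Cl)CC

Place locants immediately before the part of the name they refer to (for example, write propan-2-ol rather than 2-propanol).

The longest carbon chain is 11 atoms: the parent is undecane.
Number the chain so that the substituent locant set {2,6,8,9} is lower than {3,4,6,10} at the first point of difference.
With this numbering: a chloro group at C-9; fluoro groups at C-2 and C-6; an iodo group at C-8.
Prefixes are listed alphabetically: chloro, fluoro, iodo.
Putting it together: 9-chloro-2,6-difluoro-8-iodoundecane.

9-chloro-2,6-difluoro-8-iodoundecane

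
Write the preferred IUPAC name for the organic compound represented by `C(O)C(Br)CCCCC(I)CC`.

2-bromo-7-iodononan-1-ol

The longest carbon chain that includes the –OH group has 9 carbons, so the parent hydride is nonane.
The highest-priority functional group is an alcohol (–OH), so the name ends in -ol.
Choose the numbering such that numbering from this end puts the hydroxyl group at C-1 rather than C-9.
That gives the hydroxyl at C-1; a bromo group at C-2; an iodo group at C-7.
Prefixes are listed alphabetically: bromo, iodo.
Putting it together: 2-bromo-7-iodononan-1-ol.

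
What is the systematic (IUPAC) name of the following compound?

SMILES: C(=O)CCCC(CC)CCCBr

The longest carbon chain that includes the –CHO group has 8 carbons, so the parent hydride is octane.
An aldehyde (terminal –CHO) is the principal characteristic group, giving the suffix -al.
Number the chain so that the aldehyde carbon is C-1 by definition.
That gives a bromo group at C-8; an ethyl group at C-5.
Prefixes are listed alphabetically: bromo, ethyl.
The name is 8-bromo-5-ethyloctanal.

8-bromo-5-ethyloctanal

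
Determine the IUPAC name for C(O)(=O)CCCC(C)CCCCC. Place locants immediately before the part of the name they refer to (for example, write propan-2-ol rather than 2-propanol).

The longest chain bearing the –COOH group is 10 carbons long (decane).
The principal characteristic group is a carboxylic acid (terminal –COOH), named with the suffix -oic acid.
Number the chain so that the carboxylic acid carbon is C-1 by definition.
With this numbering: a methyl group at C-5.
Assembling the pieces gives 5-methyldecanoic acid.

5-methyldecanoic acid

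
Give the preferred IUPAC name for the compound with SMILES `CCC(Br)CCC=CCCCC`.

The longest carbon chain that includes the multiple bond has 11 carbons, so the parent hydride is undecane.
There is one C=C double bond, indicated by the ending -ene.
The numbering direction is chosen so that numbering from this end puts the double bond at C-5 rather than C-6.
That gives the double bond between C-5 and C-6; a bromo group at C-9.
Assembling the pieces gives 9-bromoundec-5-ene.

9-bromoundec-5-ene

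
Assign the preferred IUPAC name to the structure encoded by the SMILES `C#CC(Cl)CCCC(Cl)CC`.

Counting along the main chain through the multiple bond gives 9 carbons: the parent is nonane.
A C≡C triple bond in the chain gives the infix -yne-.
Choose the numbering such that numbering from this end puts the triple bond at C-1 rather than C-8.
That gives the triple bond between C-1 and C-2; chloro groups at C-3 and C-7.
Putting it together: 3,7-dichloronon-1-yne.

3,7-dichloronon-1-yne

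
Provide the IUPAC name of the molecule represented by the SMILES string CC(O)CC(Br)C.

4-bromopentan-2-ol

The longest carbon chain that includes the –OH group has 5 carbons, so the parent hydride is pentane.
The highest-priority functional group is an alcohol (–OH), so the name ends in -ol.
The numbering direction is chosen so that numbering from this end puts the hydroxyl group at C-2 rather than C-4.
With this numbering: the hydroxyl at C-2; a bromo group at C-4.
Putting it together: 4-bromopentan-2-ol.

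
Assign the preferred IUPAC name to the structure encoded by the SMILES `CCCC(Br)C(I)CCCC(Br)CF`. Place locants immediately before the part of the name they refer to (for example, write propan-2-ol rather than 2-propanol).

The longest carbon chain is 10 atoms: the parent is decane.
Number the chain so that the substituent locant set {1,2,6,7} is lower than {4,5,9,10} at the first point of difference.
With this numbering: bromo groups at C-2 and C-7; a fluoro group at C-1; an iodo group at C-6.
Substituent prefixes are cited in alphabetical order (multiplying prefixes like di-/tri- are ignored for ordering).
Assembling the pieces gives 2,7-dibromo-1-fluoro-6-iododecane.

2,7-dibromo-1-fluoro-6-iododecane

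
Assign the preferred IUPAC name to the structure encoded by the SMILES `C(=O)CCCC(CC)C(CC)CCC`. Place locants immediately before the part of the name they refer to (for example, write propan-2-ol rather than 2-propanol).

5,6-diethylnonanal

The longest carbon chain that includes the –CHO group has 9 carbons, so the parent hydride is nonane.
The principal characteristic group is an aldehyde (terminal –CHO), named with the suffix -al.
Choose the numbering such that the aldehyde carbon is C-1 by definition.
This places ethyl groups at C-5 and C-6.
The name is 5,6-diethylnonanal.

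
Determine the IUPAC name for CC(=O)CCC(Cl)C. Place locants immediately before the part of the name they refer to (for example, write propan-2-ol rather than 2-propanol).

5-chlorohexan-2-one

Counting along the main chain through the carbonyl gives 6 carbons: the parent is hexane.
The principal characteristic group is a ketone (C=O on an internal carbon), named with the suffix -one.
Choose the numbering such that numbering from this end puts the carbonyl group at C-2 rather than C-5.
With this numbering: the carbonyl at C-2; a chloro group at C-5.
Putting it together: 5-chlorohexan-2-one.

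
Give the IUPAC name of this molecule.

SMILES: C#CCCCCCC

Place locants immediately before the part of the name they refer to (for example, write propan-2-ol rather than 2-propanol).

The longest carbon chain that includes the multiple bond has 8 carbons, so the parent hydride is octane.
The chain contains a C≡C triple bond, so the unsaturation ending is -yne.
Number the chain so that numbering from this end puts the triple bond at C-1 rather than C-7.
This places the triple bond between C-1 and C-2.
Assembling the pieces gives oct-1-yne.

oct-1-yne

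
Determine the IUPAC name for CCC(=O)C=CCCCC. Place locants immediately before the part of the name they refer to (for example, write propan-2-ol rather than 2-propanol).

non-4-en-3-one

The longest chain bearing the carbonyl and the multiple bond is 9 carbons long (nonane).
The principal characteristic group is a ketone (C=O on an internal carbon), named with the suffix -one.
There is one C=C double bond, indicated by the ending -ene.
Choose the numbering such that numbering from this end puts the carbonyl group at C-3 rather than C-7.
This places the carbonyl at C-3; the double bond between C-4 and C-5.
Assembling the pieces gives non-4-en-3-one.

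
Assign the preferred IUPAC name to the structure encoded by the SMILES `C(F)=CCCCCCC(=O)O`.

8-fluorooct-7-enoic acid

The longest carbon chain that includes the –COOH group and the multiple bond has 8 carbons, so the parent hydride is octane.
The principal characteristic group is a carboxylic acid (terminal –COOH), named with the suffix -oic acid.
The chain contains a C=C double bond, so the unsaturation ending is -ene.
Number the chain so that the carboxylic acid carbon is C-1 by definition.
With this numbering: the double bond between C-7 and C-8; a fluoro group at C-8.
Assembling the pieces gives 8-fluorooct-7-enoic acid.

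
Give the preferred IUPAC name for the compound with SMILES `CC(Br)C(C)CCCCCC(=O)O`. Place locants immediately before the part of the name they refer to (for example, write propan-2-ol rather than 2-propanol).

Counting along the main chain through the –COOH group gives 9 carbons: the parent is nonane.
The principal characteristic group is a carboxylic acid (terminal –COOH), named with the suffix -oic acid.
The numbering direction is chosen so that the carboxylic acid carbon is C-1 by definition.
With this numbering: a bromo group at C-8; a methyl group at C-7.
Prefixes are listed alphabetically: bromo, methyl.
The name is 8-bromo-7-methylnonanoic acid.

8-bromo-7-methylnonanoic acid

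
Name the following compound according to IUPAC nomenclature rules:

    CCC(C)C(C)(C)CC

The longest continuous carbon chain has 6 atoms, so the parent hydride is hexane.
The numbering direction is chosen so that the substituent locant set {3,3,4} is lower than {3,4,4} at the first point of difference.
That gives methyl groups at C-3 (×2) and C-4.
The name is 3,3,4-trimethylhexane.

3,3,4-trimethylhexane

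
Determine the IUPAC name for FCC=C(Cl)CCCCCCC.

The longest carbon chain that includes the multiple bond has 10 carbons, so the parent hydride is decane.
A C=C double bond in the chain gives the infix -ene-.
The numbering direction is chosen so that numbering from this end puts the double bond at C-2 rather than C-8.
With this numbering: the double bond between C-2 and C-3; a chloro group at C-3; a fluoro group at C-1.
The substituents are ordered alphabetically, ignoring any di-/tri- multipliers.
Putting it together: 3-chloro-1-fluorodec-2-ene.

3-chloro-1-fluorodec-2-ene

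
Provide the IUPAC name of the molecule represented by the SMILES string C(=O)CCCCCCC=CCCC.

dodec-8-enal

The longest chain bearing the –CHO group and the multiple bond is 12 carbons long (dodecane).
The highest-priority functional group is an aldehyde (terminal –CHO), so the name ends in -al.
A C=C double bond in the chain gives the infix -ene-.
The numbering direction is chosen so that the aldehyde carbon is C-1 by definition.
This places the double bond between C-8 and C-9.
Assembling the pieces gives dodec-8-enal.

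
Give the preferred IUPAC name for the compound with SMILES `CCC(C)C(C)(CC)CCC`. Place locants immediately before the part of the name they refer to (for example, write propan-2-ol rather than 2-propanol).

4-ethyl-3,4-dimethylheptane

The parent chain contains 7 carbons (heptane).
Choose the numbering such that the substituent locant set {3,4,4} is lower than {4,4,5} at the first point of difference.
With this numbering: an ethyl group at C-4; methyl groups at C-3 and C-4.
Substituent prefixes are cited in alphabetical order (multiplying prefixes like di-/tri- are ignored for ordering).
Putting it together: 4-ethyl-3,4-dimethylheptane.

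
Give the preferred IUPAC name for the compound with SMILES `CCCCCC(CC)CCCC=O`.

5-ethyldecanal

The longest chain bearing the –CHO group is 10 carbons long (decane).
The highest-priority functional group is an aldehyde (terminal –CHO), so the name ends in -al.
The numbering direction is chosen so that the aldehyde carbon is C-1 by definition.
This places an ethyl group at C-5.
The name is 5-ethyldecanal.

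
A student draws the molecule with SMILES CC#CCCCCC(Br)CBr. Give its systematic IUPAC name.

8,9-dibromonon-2-yne

Counting along the main chain through the multiple bond gives 9 carbons: the parent is nonane.
The chain contains a C≡C triple bond, so the unsaturation ending is -yne.
Choose the numbering such that numbering from this end puts the triple bond at C-2 rather than C-7.
That gives the triple bond between C-2 and C-3; bromo groups at C-8 and C-9.
The name is 8,9-dibromonon-2-yne.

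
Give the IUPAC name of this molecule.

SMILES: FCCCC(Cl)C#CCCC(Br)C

9-bromo-4-chloro-1-fluorodec-5-yne

The longest carbon chain that includes the multiple bond has 10 carbons, so the parent hydride is decane.
A C≡C triple bond in the chain gives the infix -yne-.
Number the chain so that the substituent locant set {1,4,9} is lower than {2,7,10} at the first point of difference.
That gives the triple bond between C-5 and C-6; a bromo group at C-9; a chloro group at C-4; a fluoro group at C-1.
The substituents are ordered alphabetically, ignoring any di-/tri- multipliers.
Assembling the pieces gives 9-bromo-4-chloro-1-fluorodec-5-yne.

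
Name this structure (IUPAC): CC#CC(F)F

Counting along the main chain through the multiple bond gives 4 carbons: the parent is butane.
A C≡C triple bond in the chain gives the infix -yne-.
Choose the numbering such that the substituent locant set {1,1} is lower than {4,4} at the first point of difference.
That gives the triple bond between C-2 and C-3; two fluoro groups at C-1.
Assembling the pieces gives 1,1-difluorobut-2-yne.

1,1-difluorobut-2-yne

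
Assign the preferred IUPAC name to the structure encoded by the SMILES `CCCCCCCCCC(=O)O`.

decanoic acid

Counting along the main chain through the –COOH group gives 10 carbons: the parent is decane.
A carboxylic acid (terminal –COOH) is the principal characteristic group, giving the suffix -oic acid.
Number the chain so that the carboxylic acid carbon is C-1 by definition.
The name is decanoic acid.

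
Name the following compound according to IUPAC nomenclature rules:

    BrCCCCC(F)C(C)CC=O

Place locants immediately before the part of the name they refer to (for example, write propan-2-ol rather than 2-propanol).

The longest chain bearing the –CHO group is 8 carbons long (octane).
The highest-priority functional group is an aldehyde (terminal –CHO), so the name ends in -al.
The numbering direction is chosen so that the aldehyde carbon is C-1 by definition.
With this numbering: a bromo group at C-8; a fluoro group at C-4; a methyl group at C-3.
The substituents are ordered alphabetically, ignoring any di-/tri- multipliers.
Assembling the pieces gives 8-bromo-4-fluoro-3-methyloctanal.

8-bromo-4-fluoro-3-methyloctanal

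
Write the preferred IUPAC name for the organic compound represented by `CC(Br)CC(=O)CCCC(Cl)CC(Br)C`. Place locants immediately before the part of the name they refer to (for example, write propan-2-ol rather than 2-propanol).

Counting along the main chain through the carbonyl gives 11 carbons: the parent is undecane.
The principal characteristic group is a ketone (C=O on an internal carbon), named with the suffix -one.
Choose the numbering such that numbering from this end puts the carbonyl group at C-4 rather than C-8.
This places the carbonyl at C-4; bromo groups at C-2 and C-10; a chloro group at C-8.
Prefixes are listed alphabetically: bromo, chloro.
Putting it together: 2,10-dibromo-8-chloroundecan-4-one.

2,10-dibromo-8-chloroundecan-4-one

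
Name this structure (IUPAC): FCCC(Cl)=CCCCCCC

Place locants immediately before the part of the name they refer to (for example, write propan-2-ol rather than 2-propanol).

3-chloro-1-fluorodec-3-ene

Counting along the main chain through the multiple bond gives 10 carbons: the parent is decane.
A C=C double bond in the chain gives the infix -ene-.
Number the chain so that numbering from this end puts the double bond at C-3 rather than C-7.
That gives the double bond between C-3 and C-4; a chloro group at C-3; a fluoro group at C-1.
Prefixes are listed alphabetically: chloro, fluoro.
Putting it together: 3-chloro-1-fluorodec-3-ene.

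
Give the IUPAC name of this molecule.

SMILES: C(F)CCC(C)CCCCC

1-fluoro-4-methylnonane

The longest continuous carbon chain has 9 atoms, so the parent hydride is nonane.
The numbering direction is chosen so that the substituent locant set {1,4} is lower than {6,9} at the first point of difference.
With this numbering: a fluoro group at C-1; a methyl group at C-4.
Substituent prefixes are cited in alphabetical order (multiplying prefixes like di-/tri- are ignored for ordering).
The name is 1-fluoro-4-methylnonane.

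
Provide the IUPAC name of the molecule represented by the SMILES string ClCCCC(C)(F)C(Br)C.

5-bromo-1-chloro-4-fluoro-4-methylhexane

The parent chain contains 6 carbons (hexane).
Number the chain so that the substituent locant set {1,4,4,5} is lower than {2,3,3,6} at the first point of difference.
That gives a bromo group at C-5; a chloro group at C-1; a fluoro group at C-4; a methyl group at C-4.
Prefixes are listed alphabetically: bromo, chloro, fluoro, methyl.
Putting it together: 5-bromo-1-chloro-4-fluoro-4-methylhexane.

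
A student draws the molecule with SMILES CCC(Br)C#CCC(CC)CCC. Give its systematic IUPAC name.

3-bromo-7-ethyldec-4-yne

Counting along the main chain through the multiple bond gives 10 carbons: the parent is decane.
A C≡C triple bond in the chain gives the infix -yne-.
Number the chain so that numbering from this end puts the triple bond at C-4 rather than C-6.
With this numbering: the triple bond between C-4 and C-5; a bromo group at C-3; an ethyl group at C-7.
Prefixes are listed alphabetically: bromo, ethyl.
Putting it together: 3-bromo-7-ethyldec-4-yne.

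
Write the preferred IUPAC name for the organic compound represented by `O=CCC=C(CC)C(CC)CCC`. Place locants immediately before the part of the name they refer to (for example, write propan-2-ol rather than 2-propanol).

4,5-diethyloct-3-enal

The longest carbon chain that includes the –CHO group and the multiple bond has 8 carbons, so the parent hydride is octane.
The principal characteristic group is an aldehyde (terminal –CHO), named with the suffix -al.
The chain contains a C=C double bond, so the unsaturation ending is -ene.
The numbering direction is chosen so that the aldehyde carbon is C-1 by definition.
With this numbering: the double bond between C-3 and C-4; ethyl groups at C-4 and C-5.
Putting it together: 4,5-diethyloct-3-enal.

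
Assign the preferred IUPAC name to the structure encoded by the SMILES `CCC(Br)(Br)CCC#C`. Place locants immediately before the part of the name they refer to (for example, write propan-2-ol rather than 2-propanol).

The longest chain bearing the multiple bond is 7 carbons long (heptane).
The chain contains a C≡C triple bond, so the unsaturation ending is -yne.
Choose the numbering such that numbering from this end puts the triple bond at C-1 rather than C-6.
That gives the triple bond between C-1 and C-2; two bromo groups at C-5.
Assembling the pieces gives 5,5-dibromohept-1-yne.

5,5-dibromohept-1-yne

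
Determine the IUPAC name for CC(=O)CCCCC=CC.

non-7-en-2-one

The longest carbon chain that includes the carbonyl and the multiple bond has 9 carbons, so the parent hydride is nonane.
A ketone (C=O on an internal carbon) is the principal characteristic group, giving the suffix -one.
There is one C=C double bond, indicated by the ending -ene.
Number the chain so that numbering from this end puts the carbonyl group at C-2 rather than C-8.
That gives the carbonyl at C-2; the double bond between C-7 and C-8.
Putting it together: non-7-en-2-one.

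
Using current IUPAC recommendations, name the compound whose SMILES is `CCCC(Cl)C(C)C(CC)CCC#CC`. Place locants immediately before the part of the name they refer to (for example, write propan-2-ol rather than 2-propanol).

The longest carbon chain that includes the multiple bond has 11 carbons, so the parent hydride is undecane.
A C≡C triple bond in the chain gives the infix -yne-.
Choose the numbering such that numbering from this end puts the triple bond at C-2 rather than C-9.
This places the triple bond between C-2 and C-3; a chloro group at C-8; an ethyl group at C-6; a methyl group at C-7.
Prefixes are listed alphabetically: chloro, ethyl, methyl.
Assembling the pieces gives 8-chloro-6-ethyl-7-methylundec-2-yne.

8-chloro-6-ethyl-7-methylundec-2-yne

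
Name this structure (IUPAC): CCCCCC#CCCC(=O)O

Counting along the main chain through the –COOH group and the multiple bond gives 10 carbons: the parent is decane.
The principal characteristic group is a carboxylic acid (terminal –COOH), named with the suffix -oic acid.
A C≡C triple bond in the chain gives the infix -yne-.
The numbering direction is chosen so that the carboxylic acid carbon is C-1 by definition.
That gives the triple bond between C-4 and C-5.
Assembling the pieces gives dec-4-ynoic acid.

dec-4-ynoic acid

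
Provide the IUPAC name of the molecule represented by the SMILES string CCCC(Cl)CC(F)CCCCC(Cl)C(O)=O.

Counting along the main chain through the –COOH group gives 12 carbons: the parent is dodecane.
The principal characteristic group is a carboxylic acid (terminal –COOH), named with the suffix -oic acid.
Choose the numbering such that the carboxylic acid carbon is C-1 by definition.
With this numbering: chloro groups at C-2 and C-9; a fluoro group at C-7.
Prefixes are listed alphabetically: chloro, fluoro.
The name is 2,9-dichloro-7-fluorododecanoic acid.

2,9-dichloro-7-fluorododecanoic acid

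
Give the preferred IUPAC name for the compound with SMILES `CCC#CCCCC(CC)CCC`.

8-ethylundec-3-yne

The longest carbon chain that includes the multiple bond has 11 carbons, so the parent hydride is undecane.
The chain contains a C≡C triple bond, so the unsaturation ending is -yne.
The numbering direction is chosen so that numbering from this end puts the triple bond at C-3 rather than C-8.
With this numbering: the triple bond between C-3 and C-4; an ethyl group at C-8.
The name is 8-ethylundec-3-yne.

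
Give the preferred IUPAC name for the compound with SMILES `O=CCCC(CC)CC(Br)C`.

6-bromo-4-ethylheptanal

Counting along the main chain through the –CHO group gives 7 carbons: the parent is heptane.
The highest-priority functional group is an aldehyde (terminal –CHO), so the name ends in -al.
The numbering direction is chosen so that the aldehyde carbon is C-1 by definition.
That gives a bromo group at C-6; an ethyl group at C-4.
Substituent prefixes are cited in alphabetical order (multiplying prefixes like di-/tri- are ignored for ordering).
Putting it together: 6-bromo-4-ethylheptanal.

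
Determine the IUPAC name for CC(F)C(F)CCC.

The parent chain contains 6 carbons (hexane).
Choose the numbering such that the substituent locant set {2,3} is lower than {4,5} at the first point of difference.
With this numbering: fluoro groups at C-2 and C-3.
Assembling the pieces gives 2,3-difluorohexane.

2,3-difluorohexane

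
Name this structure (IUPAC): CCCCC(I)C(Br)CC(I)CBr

The longest continuous carbon chain has 9 atoms, so the parent hydride is nonane.
The numbering direction is chosen so that the substituent locant set {1,2,4,5} is lower than {5,6,8,9} at the first point of difference.
That gives bromo groups at C-1 and C-4; iodo groups at C-2 and C-5.
Substituent prefixes are cited in alphabetical order (multiplying prefixes like di-/tri- are ignored for ordering).
Assembling the pieces gives 1,4-dibromo-2,5-diiodononane.

1,4-dibromo-2,5-diiodononane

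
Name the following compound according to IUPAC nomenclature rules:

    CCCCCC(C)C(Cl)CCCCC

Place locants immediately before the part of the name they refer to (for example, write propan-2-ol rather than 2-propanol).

The parent chain contains 12 carbons (dodecane).
Choose the numbering such that the locant sets are identical either way, so the alphabetically earlier chloro substituent takes the lower locant (6 rather than 7).
That gives a chloro group at C-6; a methyl group at C-7.
Prefixes are listed alphabetically: chloro, methyl.
Assembling the pieces gives 6-chloro-7-methyldodecane.

6-chloro-7-methyldodecane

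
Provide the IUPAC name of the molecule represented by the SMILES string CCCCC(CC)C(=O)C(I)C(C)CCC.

The longest carbon chain that includes the carbonyl has 11 carbons, so the parent hydride is undecane.
A ketone (C=O on an internal carbon) is the principal characteristic group, giving the suffix -one.
Choose the numbering such that the substituent locant set {4,5,7} is lower than {5,7,8} at the first point of difference.
This places the carbonyl at C-6; an ethyl group at C-7; an iodo group at C-5; a methyl group at C-4.
The substituents are ordered alphabetically, ignoring any di-/tri- multipliers.
The name is 7-ethyl-5-iodo-4-methylundecan-6-one.

7-ethyl-5-iodo-4-methylundecan-6-one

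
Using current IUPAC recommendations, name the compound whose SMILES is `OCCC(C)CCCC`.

Counting along the main chain through the –OH group gives 7 carbons: the parent is heptane.
An alcohol (–OH) is the principal characteristic group, giving the suffix -ol.
The numbering direction is chosen so that numbering from this end puts the hydroxyl group at C-1 rather than C-7.
That gives the hydroxyl at C-1; a methyl group at C-3.
The name is 3-methylheptan-1-ol.

3-methylheptan-1-ol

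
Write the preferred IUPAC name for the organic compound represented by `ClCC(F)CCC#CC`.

The longest carbon chain that includes the multiple bond has 7 carbons, so the parent hydride is heptane.
A C≡C triple bond in the chain gives the infix -yne-.
Choose the numbering such that numbering from this end puts the triple bond at C-2 rather than C-5.
That gives the triple bond between C-2 and C-3; a chloro group at C-7; a fluoro group at C-6.
Prefixes are listed alphabetically: chloro, fluoro.
The name is 7-chloro-6-fluorohept-2-yne.

7-chloro-6-fluorohept-2-yne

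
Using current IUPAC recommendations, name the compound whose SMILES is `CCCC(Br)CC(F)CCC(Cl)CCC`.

4-bromo-9-chloro-6-fluorododecane

The longest continuous carbon chain has 12 atoms, so the parent hydride is dodecane.
Choose the numbering such that the substituent locant set {4,6,9} is lower than {4,7,9} at the first point of difference.
That gives a bromo group at C-4; a chloro group at C-9; a fluoro group at C-6.
Prefixes are listed alphabetically: bromo, chloro, fluoro.
The name is 4-bromo-9-chloro-6-fluorododecane.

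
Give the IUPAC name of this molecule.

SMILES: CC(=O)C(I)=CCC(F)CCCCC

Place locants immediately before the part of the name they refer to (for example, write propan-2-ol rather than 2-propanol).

6-fluoro-3-iodoundec-3-en-2-one

The longest chain bearing the carbonyl and the multiple bond is 11 carbons long (undecane).
The highest-priority functional group is a ketone (C=O on an internal carbon), so the name ends in -one.
There is one C=C double bond, indicated by the ending -ene.
The numbering direction is chosen so that numbering from this end puts the carbonyl group at C-2 rather than C-10.
With this numbering: the carbonyl at C-2; the double bond between C-3 and C-4; a fluoro group at C-6; an iodo group at C-3.
Substituent prefixes are cited in alphabetical order (multiplying prefixes like di-/tri- are ignored for ordering).
Putting it together: 6-fluoro-3-iodoundec-3-en-2-one.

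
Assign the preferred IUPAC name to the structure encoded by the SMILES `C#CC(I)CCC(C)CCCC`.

The longest carbon chain that includes the multiple bond has 10 carbons, so the parent hydride is decane.
The chain contains a C≡C triple bond, so the unsaturation ending is -yne.
Number the chain so that numbering from this end puts the triple bond at C-1 rather than C-9.
With this numbering: the triple bond between C-1 and C-2; an iodo group at C-3; a methyl group at C-6.
The substituents are ordered alphabetically, ignoring any di-/tri- multipliers.
Assembling the pieces gives 3-iodo-6-methyldec-1-yne.

3-iodo-6-methyldec-1-yne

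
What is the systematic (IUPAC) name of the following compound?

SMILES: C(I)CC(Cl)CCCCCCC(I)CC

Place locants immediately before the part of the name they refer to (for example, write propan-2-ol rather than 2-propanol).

The longest continuous carbon chain has 12 atoms, so the parent hydride is dodecane.
The numbering direction is chosen so that the substituent locant set {1,3,10} is lower than {3,10,12} at the first point of difference.
With this numbering: a chloro group at C-3; iodo groups at C-1 and C-10.
Substituent prefixes are cited in alphabetical order (multiplying prefixes like di-/tri- are ignored for ordering).
Putting it together: 3-chloro-1,10-diiodododecane.

3-chloro-1,10-diiodododecane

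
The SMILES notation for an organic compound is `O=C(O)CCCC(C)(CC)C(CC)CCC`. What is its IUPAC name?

Counting along the main chain through the –COOH group gives 9 carbons: the parent is nonane.
A carboxylic acid (terminal –COOH) is the principal characteristic group, giving the suffix -oic acid.
Choose the numbering such that the carboxylic acid carbon is C-1 by definition.
That gives ethyl groups at C-5 and C-6; a methyl group at C-5.
Prefixes are listed alphabetically: ethyl, methyl.
Putting it together: 5,6-diethyl-5-methylnonanoic acid.

5,6-diethyl-5-methylnonanoic acid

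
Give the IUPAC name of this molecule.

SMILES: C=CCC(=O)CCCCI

8-iodooct-1-en-4-one

The longest chain bearing the carbonyl and the multiple bond is 8 carbons long (octane).
A ketone (C=O on an internal carbon) is the principal characteristic group, giving the suffix -one.
A C=C double bond in the chain gives the infix -ene-.
Choose the numbering such that numbering from this end puts the carbonyl group at C-4 rather than C-5.
This places the carbonyl at C-4; the double bond between C-1 and C-2; an iodo group at C-8.
Assembling the pieces gives 8-iodooct-1-en-4-one.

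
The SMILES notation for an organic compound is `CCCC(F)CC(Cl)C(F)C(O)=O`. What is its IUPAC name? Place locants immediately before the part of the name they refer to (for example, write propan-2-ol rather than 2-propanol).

3-chloro-2,5-difluorooctanoic acid

The longest chain bearing the –COOH group is 8 carbons long (octane).
The highest-priority functional group is a carboxylic acid (terminal –COOH), so the name ends in -oic acid.
The numbering direction is chosen so that the carboxylic acid carbon is C-1 by definition.
That gives a chloro group at C-3; fluoro groups at C-2 and C-5.
Prefixes are listed alphabetically: chloro, fluoro.
The name is 3-chloro-2,5-difluorooctanoic acid.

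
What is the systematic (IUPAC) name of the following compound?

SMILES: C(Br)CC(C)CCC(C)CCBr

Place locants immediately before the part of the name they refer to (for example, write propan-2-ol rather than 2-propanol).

The parent chain contains 8 carbons (octane).
Numbering from either end gives identical locants here.
That gives bromo groups at C-1 and C-8; methyl groups at C-3 and C-6.
Prefixes are listed alphabetically: bromo, methyl.
The name is 1,8-dibromo-3,6-dimethyloctane.

1,8-dibromo-3,6-dimethyloctane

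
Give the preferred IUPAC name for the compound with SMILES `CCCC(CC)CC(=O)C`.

The longest chain bearing the carbonyl is 7 carbons long (heptane).
The highest-priority functional group is a ketone (C=O on an internal carbon), so the name ends in -one.
The numbering direction is chosen so that numbering from this end puts the carbonyl group at C-2 rather than C-6.
This places the carbonyl at C-2; an ethyl group at C-4.
The name is 4-ethylheptan-2-one.

4-ethylheptan-2-one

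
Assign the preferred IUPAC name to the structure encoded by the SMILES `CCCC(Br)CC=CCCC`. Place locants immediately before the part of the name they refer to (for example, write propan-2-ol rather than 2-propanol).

Counting along the main chain through the multiple bond gives 10 carbons: the parent is decane.
The chain contains a C=C double bond, so the unsaturation ending is -ene.
The numbering direction is chosen so that numbering from this end puts the double bond at C-4 rather than C-6.
That gives the double bond between C-4 and C-5; a bromo group at C-7.
Assembling the pieces gives 7-bromodec-4-ene.

7-bromodec-4-ene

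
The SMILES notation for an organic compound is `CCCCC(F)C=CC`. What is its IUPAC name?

4-fluorooct-2-ene

The longest chain bearing the multiple bond is 8 carbons long (octane).
The chain contains a C=C double bond, so the unsaturation ending is -ene.
Choose the numbering such that numbering from this end puts the double bond at C-2 rather than C-6.
With this numbering: the double bond between C-2 and C-3; a fluoro group at C-4.
The name is 4-fluorooct-2-ene.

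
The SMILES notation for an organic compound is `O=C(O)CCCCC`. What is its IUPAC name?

Counting along the main chain through the –COOH group gives 6 carbons: the parent is hexane.
The principal characteristic group is a carboxylic acid (terminal –COOH), named with the suffix -oic acid.
The numbering direction is chosen so that the carboxylic acid carbon is C-1 by definition.
The name is hexanoic acid.

hexanoic acid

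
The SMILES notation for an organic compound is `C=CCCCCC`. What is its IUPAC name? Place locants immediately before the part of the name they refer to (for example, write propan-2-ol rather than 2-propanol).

hept-1-ene

Counting along the main chain through the multiple bond gives 7 carbons: the parent is heptane.
A C=C double bond in the chain gives the infix -ene-.
Choose the numbering such that numbering from this end puts the double bond at C-1 rather than C-6.
This places the double bond between C-1 and C-2.
Putting it together: hept-1-ene.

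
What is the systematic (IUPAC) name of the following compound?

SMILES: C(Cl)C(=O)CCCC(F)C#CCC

1-chloro-6-fluorodec-7-yn-2-one

The longest chain bearing the carbonyl and the multiple bond is 10 carbons long (decane).
The highest-priority functional group is a ketone (C=O on an internal carbon), so the name ends in -one.
The chain contains a C≡C triple bond, so the unsaturation ending is -yne.
Choose the numbering such that numbering from this end puts the carbonyl group at C-2 rather than C-9.
That gives the carbonyl at C-2; the triple bond between C-7 and C-8; a chloro group at C-1; a fluoro group at C-6.
The substituents are ordered alphabetically, ignoring any di-/tri- multipliers.
Putting it together: 1-chloro-6-fluorodec-7-yn-2-one.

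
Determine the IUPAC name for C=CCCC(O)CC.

The longest carbon chain that includes the –OH group and the multiple bond has 7 carbons, so the parent hydride is heptane.
The highest-priority functional group is an alcohol (–OH), so the name ends in -ol.
There is one C=C double bond, indicated by the ending -ene.
The numbering direction is chosen so that numbering from this end puts the hydroxyl group at C-3 rather than C-5.
With this numbering: the hydroxyl at C-3; the double bond between C-6 and C-7.
Assembling the pieces gives hept-6-en-3-ol.

hept-6-en-3-ol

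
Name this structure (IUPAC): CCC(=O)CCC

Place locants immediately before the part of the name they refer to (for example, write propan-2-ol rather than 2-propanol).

hexan-3-one

The longest carbon chain that includes the carbonyl has 6 carbons, so the parent hydride is hexane.
The principal characteristic group is a ketone (C=O on an internal carbon), named with the suffix -one.
The numbering direction is chosen so that numbering from this end puts the carbonyl group at C-3 rather than C-4.
With this numbering: the carbonyl at C-3.
Putting it together: hexan-3-one.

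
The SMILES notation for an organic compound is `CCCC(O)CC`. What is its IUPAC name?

hexan-3-ol

The longest carbon chain that includes the –OH group has 6 carbons, so the parent hydride is hexane.
An alcohol (–OH) is the principal characteristic group, giving the suffix -ol.
Number the chain so that numbering from this end puts the hydroxyl group at C-3 rather than C-4.
This places the hydroxyl at C-3.
Putting it together: hexan-3-ol.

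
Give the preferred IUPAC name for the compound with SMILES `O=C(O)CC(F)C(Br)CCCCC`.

4-bromo-3-fluorononanoic acid

Counting along the main chain through the –COOH group gives 9 carbons: the parent is nonane.
A carboxylic acid (terminal –COOH) is the principal characteristic group, giving the suffix -oic acid.
Choose the numbering such that the carboxylic acid carbon is C-1 by definition.
That gives a bromo group at C-4; a fluoro group at C-3.
Substituent prefixes are cited in alphabetical order (multiplying prefixes like di-/tri- are ignored for ordering).
Putting it together: 4-bromo-3-fluorononanoic acid.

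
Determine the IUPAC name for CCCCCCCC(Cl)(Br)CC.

The longest carbon chain is 10 atoms: the parent is decane.
The numbering direction is chosen so that the substituent locant set {3,3} is lower than {8,8} at the first point of difference.
That gives a bromo group at C-3; a chloro group at C-3.
Substituent prefixes are cited in alphabetical order (multiplying prefixes like di-/tri- are ignored for ordering).
The name is 3-bromo-3-chlorodecane.

3-bromo-3-chlorodecane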